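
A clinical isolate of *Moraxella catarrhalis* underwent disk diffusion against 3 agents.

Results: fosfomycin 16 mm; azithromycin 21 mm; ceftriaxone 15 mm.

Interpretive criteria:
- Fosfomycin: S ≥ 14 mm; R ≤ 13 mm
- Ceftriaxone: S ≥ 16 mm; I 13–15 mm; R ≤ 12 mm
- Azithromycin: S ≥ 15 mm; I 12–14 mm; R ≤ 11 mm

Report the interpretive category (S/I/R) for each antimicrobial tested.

Fosfomycin 16 mm: ≥ 14 mm ⇒ Susceptible
Azithromycin 21 mm: ≥ 15 mm — Susceptible
Ceftriaxone 15 mm: in 13–15 mm — intermediate

S, S, I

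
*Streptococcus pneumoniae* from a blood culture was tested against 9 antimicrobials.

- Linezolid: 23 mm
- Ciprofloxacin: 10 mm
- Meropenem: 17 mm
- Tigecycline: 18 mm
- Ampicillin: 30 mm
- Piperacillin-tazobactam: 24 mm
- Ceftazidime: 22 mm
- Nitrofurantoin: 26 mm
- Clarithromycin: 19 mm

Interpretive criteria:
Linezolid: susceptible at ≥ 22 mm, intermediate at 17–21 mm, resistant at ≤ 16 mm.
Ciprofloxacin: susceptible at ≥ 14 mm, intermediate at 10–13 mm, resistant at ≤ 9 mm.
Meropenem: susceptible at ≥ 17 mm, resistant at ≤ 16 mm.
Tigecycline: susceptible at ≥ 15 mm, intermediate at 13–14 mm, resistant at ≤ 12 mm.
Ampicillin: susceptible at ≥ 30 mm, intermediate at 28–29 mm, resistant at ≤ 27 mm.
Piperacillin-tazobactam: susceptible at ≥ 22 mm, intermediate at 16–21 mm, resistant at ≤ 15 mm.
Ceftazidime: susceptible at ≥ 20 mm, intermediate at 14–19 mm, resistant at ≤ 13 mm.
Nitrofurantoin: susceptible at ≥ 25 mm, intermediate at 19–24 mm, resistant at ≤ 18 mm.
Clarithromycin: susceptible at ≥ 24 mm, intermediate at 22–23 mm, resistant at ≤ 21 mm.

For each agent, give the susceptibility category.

S, I, S, S, S, S, S, S, R

Linezolid 23 mm: ≥ 22 mm — Susceptible
Ciprofloxacin 10 mm: in 10–13 mm ⇒ I
Meropenem 17 mm: ≥ 17 mm ⇒ S
Tigecycline: 18 mm is ≥ 15 mm → susceptible
Ampicillin (30 mm) ≥ 30 mm ⇒ S
Piperacillin-tazobactam: 24 mm is ≥ 22 mm — susceptible
Ceftazidime (22 mm) ≥ 20 mm ⇒ Susceptible
Nitrofurantoin (26 mm) ≥ 25 mm ⇒ susceptible
Clarithromycin (19 mm) ≤ 21 mm — resistant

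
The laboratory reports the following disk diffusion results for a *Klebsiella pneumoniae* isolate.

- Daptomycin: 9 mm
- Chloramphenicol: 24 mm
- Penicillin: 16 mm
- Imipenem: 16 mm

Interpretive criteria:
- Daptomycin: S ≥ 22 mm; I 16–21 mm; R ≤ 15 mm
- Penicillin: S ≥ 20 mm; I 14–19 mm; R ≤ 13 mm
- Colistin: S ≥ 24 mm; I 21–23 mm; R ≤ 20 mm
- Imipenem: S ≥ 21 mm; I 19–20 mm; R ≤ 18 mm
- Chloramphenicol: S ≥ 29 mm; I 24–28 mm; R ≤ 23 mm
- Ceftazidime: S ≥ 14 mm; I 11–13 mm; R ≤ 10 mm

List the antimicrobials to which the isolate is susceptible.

none

Daptomycin: 9 mm is ≤ 15 mm → resistant
Chloramphenicol 24 mm: in 24–28 mm → Intermediate
Penicillin: 16 mm is in 14–19 mm ⇒ I
Imipenem (16 mm) ≤ 18 mm → resistant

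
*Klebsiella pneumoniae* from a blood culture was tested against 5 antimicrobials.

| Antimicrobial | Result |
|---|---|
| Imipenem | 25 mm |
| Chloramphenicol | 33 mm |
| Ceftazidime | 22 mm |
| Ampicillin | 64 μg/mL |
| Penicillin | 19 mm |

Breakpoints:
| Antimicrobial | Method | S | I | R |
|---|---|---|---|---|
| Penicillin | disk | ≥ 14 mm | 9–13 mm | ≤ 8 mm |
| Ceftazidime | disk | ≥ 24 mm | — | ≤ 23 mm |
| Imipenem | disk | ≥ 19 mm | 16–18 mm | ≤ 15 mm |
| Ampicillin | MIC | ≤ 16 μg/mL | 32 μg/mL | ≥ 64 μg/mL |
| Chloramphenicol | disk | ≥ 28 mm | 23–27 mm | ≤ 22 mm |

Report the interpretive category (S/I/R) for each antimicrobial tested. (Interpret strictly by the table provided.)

S, S, R, R, S

Imipenem (25 mm) ≥ 19 mm → S
Chloramphenicol 33 mm: ≥ 28 mm → S
Ceftazidime: 22 mm is ≤ 23 mm — R
Ampicillin 64 μg/mL: ≥ 64 μg/mL ⇒ resistant
Penicillin (19 mm) ≥ 14 mm ⇒ susceptible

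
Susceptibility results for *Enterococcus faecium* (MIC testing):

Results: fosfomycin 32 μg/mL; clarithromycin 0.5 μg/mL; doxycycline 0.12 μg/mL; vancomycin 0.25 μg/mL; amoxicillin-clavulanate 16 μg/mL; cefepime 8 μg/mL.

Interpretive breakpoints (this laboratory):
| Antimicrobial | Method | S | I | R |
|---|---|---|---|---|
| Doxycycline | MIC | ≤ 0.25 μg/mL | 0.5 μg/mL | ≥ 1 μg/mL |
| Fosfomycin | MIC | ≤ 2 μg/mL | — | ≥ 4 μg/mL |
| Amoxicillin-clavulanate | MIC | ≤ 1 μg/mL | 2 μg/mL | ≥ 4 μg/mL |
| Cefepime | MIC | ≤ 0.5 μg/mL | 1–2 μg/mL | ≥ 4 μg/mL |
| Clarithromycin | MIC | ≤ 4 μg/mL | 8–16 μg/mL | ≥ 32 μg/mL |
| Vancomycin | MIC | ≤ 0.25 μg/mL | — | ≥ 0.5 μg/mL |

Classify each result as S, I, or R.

Fosfomycin: 32 μg/mL is ≥ 4 μg/mL ⇒ R
Clarithromycin: 0.5 μg/mL is ≤ 4 μg/mL ⇒ susceptible
Doxycycline 0.12 μg/mL: ≤ 0.25 μg/mL → Susceptible
Vancomycin 0.25 μg/mL: ≤ 0.25 μg/mL → Susceptible
Amoxicillin-clavulanate 16 μg/mL: ≥ 4 μg/mL → resistant
Cefepime: 8 μg/mL is ≥ 4 μg/mL → R

R, S, S, S, R, R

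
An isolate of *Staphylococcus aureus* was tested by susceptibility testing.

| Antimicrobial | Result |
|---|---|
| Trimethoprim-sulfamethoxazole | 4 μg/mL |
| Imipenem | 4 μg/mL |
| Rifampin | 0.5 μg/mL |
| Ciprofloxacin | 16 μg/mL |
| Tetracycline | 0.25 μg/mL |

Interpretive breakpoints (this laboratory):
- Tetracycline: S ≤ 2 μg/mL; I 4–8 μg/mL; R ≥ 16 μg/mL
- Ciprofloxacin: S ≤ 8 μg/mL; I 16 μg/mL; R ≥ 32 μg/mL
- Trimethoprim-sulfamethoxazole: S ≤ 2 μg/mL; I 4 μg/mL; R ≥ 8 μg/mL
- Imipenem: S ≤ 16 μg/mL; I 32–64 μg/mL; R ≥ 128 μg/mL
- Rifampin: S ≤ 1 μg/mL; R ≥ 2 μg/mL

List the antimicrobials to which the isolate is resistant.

none

Trimethoprim-sulfamethoxazole: 4 μg/mL is = 4 μg/mL — I
Imipenem: 4 μg/mL is ≤ 16 μg/mL — Susceptible
Rifampin 0.5 μg/mL: ≤ 1 μg/mL → Susceptible
Ciprofloxacin 16 μg/mL: = 16 μg/mL ⇒ Intermediate
Tetracycline: 0.25 μg/mL is ≤ 2 μg/mL ⇒ Susceptible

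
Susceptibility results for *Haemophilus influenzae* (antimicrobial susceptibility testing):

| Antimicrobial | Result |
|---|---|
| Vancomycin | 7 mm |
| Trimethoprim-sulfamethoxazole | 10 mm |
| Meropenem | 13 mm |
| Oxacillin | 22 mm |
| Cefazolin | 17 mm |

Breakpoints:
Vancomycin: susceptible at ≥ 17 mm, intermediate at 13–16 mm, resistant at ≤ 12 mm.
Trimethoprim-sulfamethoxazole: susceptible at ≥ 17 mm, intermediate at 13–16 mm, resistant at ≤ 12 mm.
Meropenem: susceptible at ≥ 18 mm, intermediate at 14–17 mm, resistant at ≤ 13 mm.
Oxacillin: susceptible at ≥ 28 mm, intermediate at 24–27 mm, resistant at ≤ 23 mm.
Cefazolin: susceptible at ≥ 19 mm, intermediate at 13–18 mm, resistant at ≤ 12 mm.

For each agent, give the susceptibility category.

Vancomycin 7 mm: ≤ 12 mm — Resistant
Trimethoprim-sulfamethoxazole (10 mm) ≤ 12 mm — resistant
Meropenem 13 mm: ≤ 13 mm ⇒ resistant
Oxacillin: 22 mm is ≤ 23 mm → R
Cefazolin: 17 mm is in 13–18 mm ⇒ I

R, R, R, R, I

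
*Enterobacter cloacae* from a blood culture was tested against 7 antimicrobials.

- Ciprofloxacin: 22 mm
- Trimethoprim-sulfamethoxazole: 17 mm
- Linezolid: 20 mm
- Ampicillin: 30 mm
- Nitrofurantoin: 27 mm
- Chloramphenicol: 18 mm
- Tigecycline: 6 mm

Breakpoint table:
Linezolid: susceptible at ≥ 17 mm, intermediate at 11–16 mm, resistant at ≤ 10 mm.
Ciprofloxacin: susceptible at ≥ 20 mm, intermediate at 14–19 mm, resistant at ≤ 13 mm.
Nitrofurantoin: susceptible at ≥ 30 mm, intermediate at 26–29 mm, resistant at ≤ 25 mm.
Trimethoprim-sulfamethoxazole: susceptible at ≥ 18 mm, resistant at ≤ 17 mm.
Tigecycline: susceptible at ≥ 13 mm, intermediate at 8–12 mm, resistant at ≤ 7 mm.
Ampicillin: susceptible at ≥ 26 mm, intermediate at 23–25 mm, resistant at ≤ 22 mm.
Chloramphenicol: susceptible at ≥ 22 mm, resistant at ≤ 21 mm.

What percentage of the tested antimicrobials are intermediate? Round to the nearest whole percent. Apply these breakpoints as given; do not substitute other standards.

Ciprofloxacin 22 mm: ≥ 20 mm → Susceptible
Trimethoprim-sulfamethoxazole: 17 mm is ≤ 17 mm ⇒ R
Linezolid: 20 mm is ≥ 17 mm → S
Ampicillin: 30 mm is ≥ 26 mm — S
Nitrofurantoin 27 mm: in 26–29 mm ⇒ intermediate
Chloramphenicol 18 mm: ≤ 21 mm — resistant
Tigecycline: 6 mm is ≤ 7 mm ⇒ Resistant
Intermediate: 1/7

14%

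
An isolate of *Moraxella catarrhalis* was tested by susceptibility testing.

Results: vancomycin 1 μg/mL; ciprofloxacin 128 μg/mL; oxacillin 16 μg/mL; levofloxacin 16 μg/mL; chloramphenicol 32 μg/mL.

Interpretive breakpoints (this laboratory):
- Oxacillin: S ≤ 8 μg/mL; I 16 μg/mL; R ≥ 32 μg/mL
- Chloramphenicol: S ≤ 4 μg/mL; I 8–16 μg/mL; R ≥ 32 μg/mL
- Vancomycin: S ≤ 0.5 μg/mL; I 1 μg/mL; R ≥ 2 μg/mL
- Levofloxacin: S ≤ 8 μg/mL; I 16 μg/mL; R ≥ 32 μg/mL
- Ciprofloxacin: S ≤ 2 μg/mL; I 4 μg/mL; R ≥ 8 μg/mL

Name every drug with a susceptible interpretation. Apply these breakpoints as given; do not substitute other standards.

Vancomycin (1 μg/mL) = 1 μg/mL → Intermediate
Ciprofloxacin 128 μg/mL: ≥ 8 μg/mL ⇒ Resistant
Oxacillin (16 μg/mL) = 16 μg/mL — I
Levofloxacin 16 μg/mL: = 16 μg/mL — intermediate
Chloramphenicol: 32 μg/mL is ≥ 32 μg/mL — Resistant

none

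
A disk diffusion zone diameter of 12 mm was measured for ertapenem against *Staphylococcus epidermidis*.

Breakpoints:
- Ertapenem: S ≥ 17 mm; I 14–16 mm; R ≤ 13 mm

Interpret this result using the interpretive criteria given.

Resistant

Ertapenem 12 mm: ≤ 13 mm — R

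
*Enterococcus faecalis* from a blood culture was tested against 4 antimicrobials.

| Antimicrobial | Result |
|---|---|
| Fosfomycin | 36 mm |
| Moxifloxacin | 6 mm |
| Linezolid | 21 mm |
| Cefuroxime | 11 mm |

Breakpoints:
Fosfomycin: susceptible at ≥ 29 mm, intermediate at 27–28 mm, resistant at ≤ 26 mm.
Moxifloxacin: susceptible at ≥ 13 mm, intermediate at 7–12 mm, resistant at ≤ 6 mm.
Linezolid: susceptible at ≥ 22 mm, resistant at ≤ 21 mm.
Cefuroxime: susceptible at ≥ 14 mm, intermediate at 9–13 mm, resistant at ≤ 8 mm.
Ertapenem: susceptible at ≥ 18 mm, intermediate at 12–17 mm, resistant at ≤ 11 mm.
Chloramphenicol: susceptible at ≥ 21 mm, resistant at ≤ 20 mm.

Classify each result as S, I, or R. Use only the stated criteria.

Fosfomycin: 36 mm is ≥ 29 mm — S
Moxifloxacin (6 mm) ≤ 6 mm → R
Linezolid 21 mm: ≤ 21 mm ⇒ Resistant
Cefuroxime 11 mm: in 9–13 mm ⇒ Intermediate

S, R, R, I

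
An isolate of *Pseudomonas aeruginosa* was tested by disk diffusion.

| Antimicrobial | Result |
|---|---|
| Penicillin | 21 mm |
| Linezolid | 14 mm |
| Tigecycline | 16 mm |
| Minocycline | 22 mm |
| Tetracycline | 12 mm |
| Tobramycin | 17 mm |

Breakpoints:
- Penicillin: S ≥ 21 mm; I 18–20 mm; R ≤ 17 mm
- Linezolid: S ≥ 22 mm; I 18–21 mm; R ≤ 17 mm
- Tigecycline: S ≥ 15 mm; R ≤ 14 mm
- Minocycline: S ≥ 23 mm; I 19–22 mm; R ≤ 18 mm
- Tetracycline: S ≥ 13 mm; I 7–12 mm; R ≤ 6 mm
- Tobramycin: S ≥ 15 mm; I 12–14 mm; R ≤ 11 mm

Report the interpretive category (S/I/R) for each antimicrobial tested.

S, R, S, I, I, S

Penicillin (21 mm) ≥ 21 mm ⇒ Susceptible
Linezolid (14 mm) ≤ 17 mm ⇒ R
Tigecycline 16 mm: ≥ 15 mm → S
Minocycline: 22 mm is in 19–22 mm ⇒ intermediate
Tetracycline: 12 mm is in 7–12 mm — I
Tobramycin 17 mm: ≥ 15 mm — susceptible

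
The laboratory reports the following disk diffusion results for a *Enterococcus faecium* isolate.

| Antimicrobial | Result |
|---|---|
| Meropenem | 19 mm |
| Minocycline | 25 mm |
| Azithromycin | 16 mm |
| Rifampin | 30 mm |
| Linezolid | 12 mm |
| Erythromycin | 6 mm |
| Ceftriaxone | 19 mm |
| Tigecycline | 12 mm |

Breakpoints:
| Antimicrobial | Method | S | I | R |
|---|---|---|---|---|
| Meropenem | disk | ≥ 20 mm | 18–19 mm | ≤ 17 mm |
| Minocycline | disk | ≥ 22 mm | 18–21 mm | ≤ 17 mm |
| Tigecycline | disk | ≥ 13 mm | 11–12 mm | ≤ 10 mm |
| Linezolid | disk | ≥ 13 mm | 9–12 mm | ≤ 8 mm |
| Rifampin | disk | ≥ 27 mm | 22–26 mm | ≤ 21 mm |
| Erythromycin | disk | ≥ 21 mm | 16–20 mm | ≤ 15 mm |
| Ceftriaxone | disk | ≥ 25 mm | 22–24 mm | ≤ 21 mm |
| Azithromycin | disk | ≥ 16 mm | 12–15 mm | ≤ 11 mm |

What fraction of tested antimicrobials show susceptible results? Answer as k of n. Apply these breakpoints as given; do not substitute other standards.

3 of 8

Meropenem: 19 mm is in 18–19 mm — I
Minocycline 25 mm: ≥ 22 mm — Susceptible
Azithromycin 16 mm: ≥ 16 mm — susceptible
Rifampin (30 mm) ≥ 27 mm — S
Linezolid 12 mm: in 9–12 mm — intermediate
Erythromycin 6 mm: ≤ 15 mm ⇒ R
Ceftriaxone (19 mm) ≤ 21 mm — Resistant
Tigecycline: 12 mm is in 11–12 mm → intermediate
Susceptible: 3/8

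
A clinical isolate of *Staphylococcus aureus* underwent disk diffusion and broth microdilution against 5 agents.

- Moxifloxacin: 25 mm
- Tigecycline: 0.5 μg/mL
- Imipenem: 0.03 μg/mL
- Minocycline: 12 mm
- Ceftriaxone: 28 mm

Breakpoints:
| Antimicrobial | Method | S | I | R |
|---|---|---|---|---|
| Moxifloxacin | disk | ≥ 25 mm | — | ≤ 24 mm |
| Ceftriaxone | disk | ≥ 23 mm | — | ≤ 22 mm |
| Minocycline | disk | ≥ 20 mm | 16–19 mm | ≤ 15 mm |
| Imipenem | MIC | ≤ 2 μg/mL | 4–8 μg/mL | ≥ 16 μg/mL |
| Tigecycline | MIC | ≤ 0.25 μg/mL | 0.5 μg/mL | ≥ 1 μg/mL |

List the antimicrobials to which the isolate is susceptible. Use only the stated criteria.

Moxifloxacin 25 mm: ≥ 25 mm ⇒ Susceptible
Tigecycline (0.5 μg/mL) = 0.5 μg/mL ⇒ Intermediate
Imipenem: 0.03 μg/mL is ≤ 2 μg/mL — S
Minocycline 12 mm: ≤ 15 mm — R
Ceftriaxone 28 mm: ≥ 23 mm — Susceptible

moxifloxacin, imipenem, ceftriaxone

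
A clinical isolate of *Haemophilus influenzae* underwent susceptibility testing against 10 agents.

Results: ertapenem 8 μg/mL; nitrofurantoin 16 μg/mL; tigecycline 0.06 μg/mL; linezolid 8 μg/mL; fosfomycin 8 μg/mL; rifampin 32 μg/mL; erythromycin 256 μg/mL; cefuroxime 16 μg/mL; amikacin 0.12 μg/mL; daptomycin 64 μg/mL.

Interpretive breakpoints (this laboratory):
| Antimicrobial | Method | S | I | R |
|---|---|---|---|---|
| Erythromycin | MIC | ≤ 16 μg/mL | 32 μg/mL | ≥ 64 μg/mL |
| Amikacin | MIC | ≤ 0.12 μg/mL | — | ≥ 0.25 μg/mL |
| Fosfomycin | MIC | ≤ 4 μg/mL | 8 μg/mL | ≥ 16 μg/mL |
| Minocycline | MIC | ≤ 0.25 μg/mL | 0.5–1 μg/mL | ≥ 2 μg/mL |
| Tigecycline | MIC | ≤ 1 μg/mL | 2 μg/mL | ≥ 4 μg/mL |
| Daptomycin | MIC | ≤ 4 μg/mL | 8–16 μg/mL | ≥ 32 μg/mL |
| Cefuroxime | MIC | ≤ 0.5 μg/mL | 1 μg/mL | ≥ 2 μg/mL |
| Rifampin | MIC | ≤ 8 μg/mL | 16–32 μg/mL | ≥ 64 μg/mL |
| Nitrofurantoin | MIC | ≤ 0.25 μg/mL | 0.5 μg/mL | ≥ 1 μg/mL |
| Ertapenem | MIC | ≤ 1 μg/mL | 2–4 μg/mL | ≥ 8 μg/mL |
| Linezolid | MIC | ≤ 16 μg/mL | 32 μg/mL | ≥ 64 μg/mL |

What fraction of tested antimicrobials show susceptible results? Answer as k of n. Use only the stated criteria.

3 of 10

Ertapenem 8 μg/mL: ≥ 8 μg/mL → Resistant
Nitrofurantoin 16 μg/mL: ≥ 1 μg/mL — resistant
Tigecycline 0.06 μg/mL: ≤ 1 μg/mL → Susceptible
Linezolid 8 μg/mL: ≤ 16 μg/mL ⇒ susceptible
Fosfomycin (8 μg/mL) = 8 μg/mL → I
Rifampin (32 μg/mL) in 16–32 μg/mL → I
Erythromycin: 256 μg/mL is ≥ 64 μg/mL → resistant
Cefuroxime 16 μg/mL: ≥ 2 μg/mL — resistant
Amikacin (0.12 μg/mL) ≤ 0.12 μg/mL → S
Daptomycin (64 μg/mL) ≥ 32 μg/mL — resistant
Susceptible: 3/10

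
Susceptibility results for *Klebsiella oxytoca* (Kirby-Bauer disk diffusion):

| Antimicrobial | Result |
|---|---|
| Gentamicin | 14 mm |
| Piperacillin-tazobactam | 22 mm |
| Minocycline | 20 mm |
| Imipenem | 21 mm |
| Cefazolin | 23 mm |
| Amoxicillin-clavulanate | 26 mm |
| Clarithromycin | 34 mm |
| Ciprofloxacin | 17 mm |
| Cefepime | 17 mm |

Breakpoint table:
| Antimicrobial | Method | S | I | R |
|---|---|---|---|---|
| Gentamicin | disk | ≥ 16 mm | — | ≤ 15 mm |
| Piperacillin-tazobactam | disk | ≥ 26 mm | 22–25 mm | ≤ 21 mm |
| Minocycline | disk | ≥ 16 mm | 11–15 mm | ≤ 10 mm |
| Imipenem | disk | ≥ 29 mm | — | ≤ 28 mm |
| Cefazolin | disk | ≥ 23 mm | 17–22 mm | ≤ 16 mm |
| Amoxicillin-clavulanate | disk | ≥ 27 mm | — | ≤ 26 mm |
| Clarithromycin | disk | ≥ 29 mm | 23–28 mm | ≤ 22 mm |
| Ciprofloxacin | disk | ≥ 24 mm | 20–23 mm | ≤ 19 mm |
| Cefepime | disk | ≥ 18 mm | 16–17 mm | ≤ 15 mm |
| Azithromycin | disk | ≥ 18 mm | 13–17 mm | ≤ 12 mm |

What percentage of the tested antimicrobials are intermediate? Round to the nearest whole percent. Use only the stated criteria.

Gentamicin 14 mm: ≤ 15 mm ⇒ resistant
Piperacillin-tazobactam 22 mm: in 22–25 mm ⇒ intermediate
Minocycline (20 mm) ≥ 16 mm ⇒ susceptible
Imipenem: 21 mm is ≤ 28 mm ⇒ resistant
Cefazolin 23 mm: ≥ 23 mm → susceptible
Amoxicillin-clavulanate: 26 mm is ≤ 26 mm ⇒ R
Clarithromycin (34 mm) ≥ 29 mm — S
Ciprofloxacin (17 mm) ≤ 19 mm — R
Cefepime: 17 mm is in 16–17 mm ⇒ intermediate
Intermediate: 2/9

22%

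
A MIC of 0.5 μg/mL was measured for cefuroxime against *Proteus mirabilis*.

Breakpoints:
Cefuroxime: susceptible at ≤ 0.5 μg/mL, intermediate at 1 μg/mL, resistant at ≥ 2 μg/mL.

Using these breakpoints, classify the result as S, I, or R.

S

Cefuroxime (0.5 μg/mL) ≤ 0.5 μg/mL ⇒ S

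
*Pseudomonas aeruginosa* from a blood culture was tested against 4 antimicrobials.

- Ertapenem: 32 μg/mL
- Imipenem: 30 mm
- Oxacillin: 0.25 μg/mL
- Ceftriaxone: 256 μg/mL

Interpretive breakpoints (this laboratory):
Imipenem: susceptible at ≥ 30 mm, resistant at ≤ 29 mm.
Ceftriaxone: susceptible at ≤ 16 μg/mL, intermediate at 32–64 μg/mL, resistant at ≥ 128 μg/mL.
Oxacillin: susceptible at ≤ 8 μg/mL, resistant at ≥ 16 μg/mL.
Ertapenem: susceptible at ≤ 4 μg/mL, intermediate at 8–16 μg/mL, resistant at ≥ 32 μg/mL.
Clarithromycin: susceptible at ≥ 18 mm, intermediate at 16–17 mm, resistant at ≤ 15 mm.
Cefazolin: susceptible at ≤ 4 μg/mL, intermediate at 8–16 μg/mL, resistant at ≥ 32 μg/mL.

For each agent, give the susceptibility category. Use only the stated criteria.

R, S, S, R

Ertapenem (32 μg/mL) ≥ 32 μg/mL → Resistant
Imipenem (30 mm) ≥ 30 mm — Susceptible
Oxacillin: 0.25 μg/mL is ≤ 8 μg/mL → S
Ceftriaxone 256 μg/mL: ≥ 128 μg/mL — resistant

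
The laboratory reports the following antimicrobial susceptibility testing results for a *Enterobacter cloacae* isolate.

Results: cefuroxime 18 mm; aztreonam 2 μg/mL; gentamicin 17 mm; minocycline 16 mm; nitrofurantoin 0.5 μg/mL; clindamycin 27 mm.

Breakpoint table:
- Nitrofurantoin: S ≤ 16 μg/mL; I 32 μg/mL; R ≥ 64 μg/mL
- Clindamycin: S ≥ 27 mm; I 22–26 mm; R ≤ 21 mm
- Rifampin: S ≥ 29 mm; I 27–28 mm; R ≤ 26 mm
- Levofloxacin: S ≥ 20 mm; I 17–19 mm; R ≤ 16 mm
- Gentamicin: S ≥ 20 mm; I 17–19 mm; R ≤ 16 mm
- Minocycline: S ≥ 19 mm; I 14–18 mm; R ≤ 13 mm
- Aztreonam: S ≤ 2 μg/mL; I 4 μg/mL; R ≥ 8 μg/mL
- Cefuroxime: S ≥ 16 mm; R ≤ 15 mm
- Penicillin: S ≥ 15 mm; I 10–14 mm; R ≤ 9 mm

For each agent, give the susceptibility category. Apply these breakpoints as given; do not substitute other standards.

Cefuroxime: 18 mm is ≥ 16 mm — Susceptible
Aztreonam (2 μg/mL) ≤ 2 μg/mL → Susceptible
Gentamicin: 17 mm is in 17–19 mm — Intermediate
Minocycline: 16 mm is in 14–18 mm — I
Nitrofurantoin: 0.5 μg/mL is ≤ 16 μg/mL ⇒ Susceptible
Clindamycin: 27 mm is ≥ 27 mm → S

S, S, I, I, S, S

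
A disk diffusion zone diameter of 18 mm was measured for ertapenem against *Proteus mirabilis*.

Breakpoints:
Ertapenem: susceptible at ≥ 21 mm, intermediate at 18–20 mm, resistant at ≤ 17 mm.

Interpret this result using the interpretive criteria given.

Intermediate

Ertapenem 18 mm: in 18–20 mm — intermediate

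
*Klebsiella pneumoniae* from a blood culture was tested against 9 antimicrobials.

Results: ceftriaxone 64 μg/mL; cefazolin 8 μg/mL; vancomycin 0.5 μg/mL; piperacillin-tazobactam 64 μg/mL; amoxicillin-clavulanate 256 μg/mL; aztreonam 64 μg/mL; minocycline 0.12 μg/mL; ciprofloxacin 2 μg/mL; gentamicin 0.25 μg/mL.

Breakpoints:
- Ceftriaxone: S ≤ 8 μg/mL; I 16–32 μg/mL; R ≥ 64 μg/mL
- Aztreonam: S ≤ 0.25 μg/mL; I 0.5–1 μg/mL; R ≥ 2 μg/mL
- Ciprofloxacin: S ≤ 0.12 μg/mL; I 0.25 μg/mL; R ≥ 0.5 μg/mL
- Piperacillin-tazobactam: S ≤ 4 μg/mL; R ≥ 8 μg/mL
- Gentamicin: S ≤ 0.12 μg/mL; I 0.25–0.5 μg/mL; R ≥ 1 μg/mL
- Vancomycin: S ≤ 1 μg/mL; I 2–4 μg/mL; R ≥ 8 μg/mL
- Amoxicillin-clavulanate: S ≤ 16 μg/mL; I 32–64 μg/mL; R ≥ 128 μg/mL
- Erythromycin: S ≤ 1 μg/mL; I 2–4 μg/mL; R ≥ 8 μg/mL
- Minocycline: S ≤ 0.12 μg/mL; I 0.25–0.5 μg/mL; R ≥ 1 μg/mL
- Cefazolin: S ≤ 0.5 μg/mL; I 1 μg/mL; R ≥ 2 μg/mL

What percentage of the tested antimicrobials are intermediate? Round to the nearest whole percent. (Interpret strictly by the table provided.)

Ceftriaxone (64 μg/mL) ≥ 64 μg/mL ⇒ R
Cefazolin (8 μg/mL) ≥ 2 μg/mL — R
Vancomycin 0.5 μg/mL: ≤ 1 μg/mL → susceptible
Piperacillin-tazobactam: 64 μg/mL is ≥ 8 μg/mL → Resistant
Amoxicillin-clavulanate (256 μg/mL) ≥ 128 μg/mL — R
Aztreonam (64 μg/mL) ≥ 2 μg/mL → Resistant
Minocycline (0.12 μg/mL) ≤ 0.12 μg/mL — susceptible
Ciprofloxacin 2 μg/mL: ≥ 0.5 μg/mL ⇒ Resistant
Gentamicin 0.25 μg/mL: in 0.25–0.5 μg/mL → Intermediate
Intermediate: 1/9

11%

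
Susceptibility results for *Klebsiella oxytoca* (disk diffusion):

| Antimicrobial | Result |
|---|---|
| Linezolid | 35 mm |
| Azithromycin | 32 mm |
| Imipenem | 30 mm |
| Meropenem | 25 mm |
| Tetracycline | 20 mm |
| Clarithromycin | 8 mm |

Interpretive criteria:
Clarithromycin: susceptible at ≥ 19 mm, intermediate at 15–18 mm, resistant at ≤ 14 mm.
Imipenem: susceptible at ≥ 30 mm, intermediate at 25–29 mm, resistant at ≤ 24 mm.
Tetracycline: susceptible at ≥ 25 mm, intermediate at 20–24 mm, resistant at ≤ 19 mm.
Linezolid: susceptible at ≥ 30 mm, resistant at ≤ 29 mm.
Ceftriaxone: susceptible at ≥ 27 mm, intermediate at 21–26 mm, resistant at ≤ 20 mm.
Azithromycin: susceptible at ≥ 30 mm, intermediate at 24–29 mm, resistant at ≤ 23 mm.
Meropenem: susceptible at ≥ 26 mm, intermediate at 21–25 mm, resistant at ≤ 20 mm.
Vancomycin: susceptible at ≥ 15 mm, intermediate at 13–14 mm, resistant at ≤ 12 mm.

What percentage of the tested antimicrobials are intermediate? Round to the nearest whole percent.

33%

Linezolid 35 mm: ≥ 30 mm — S
Azithromycin (32 mm) ≥ 30 mm ⇒ Susceptible
Imipenem: 30 mm is ≥ 30 mm — susceptible
Meropenem: 25 mm is in 21–25 mm — intermediate
Tetracycline 20 mm: in 20–24 mm — intermediate
Clarithromycin 8 mm: ≤ 14 mm → resistant
Intermediate: 2/6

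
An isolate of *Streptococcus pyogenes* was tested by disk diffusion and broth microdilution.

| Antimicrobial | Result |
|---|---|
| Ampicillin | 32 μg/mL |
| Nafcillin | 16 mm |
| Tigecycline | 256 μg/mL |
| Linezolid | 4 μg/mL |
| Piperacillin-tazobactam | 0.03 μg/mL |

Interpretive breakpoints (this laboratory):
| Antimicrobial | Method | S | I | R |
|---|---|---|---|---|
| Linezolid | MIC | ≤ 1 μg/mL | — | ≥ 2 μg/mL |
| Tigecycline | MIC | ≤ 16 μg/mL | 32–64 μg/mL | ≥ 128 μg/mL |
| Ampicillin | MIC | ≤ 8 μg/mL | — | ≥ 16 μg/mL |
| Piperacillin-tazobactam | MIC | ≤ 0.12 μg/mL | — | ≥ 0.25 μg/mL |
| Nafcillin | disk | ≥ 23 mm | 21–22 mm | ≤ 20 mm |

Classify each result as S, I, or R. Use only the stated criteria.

Ampicillin 32 μg/mL: ≥ 16 μg/mL ⇒ Resistant
Nafcillin 16 mm: ≤ 20 mm → R
Tigecycline (256 μg/mL) ≥ 128 μg/mL → resistant
Linezolid 4 μg/mL: ≥ 2 μg/mL → Resistant
Piperacillin-tazobactam 0.03 μg/mL: ≤ 0.12 μg/mL ⇒ Susceptible

R, R, R, R, S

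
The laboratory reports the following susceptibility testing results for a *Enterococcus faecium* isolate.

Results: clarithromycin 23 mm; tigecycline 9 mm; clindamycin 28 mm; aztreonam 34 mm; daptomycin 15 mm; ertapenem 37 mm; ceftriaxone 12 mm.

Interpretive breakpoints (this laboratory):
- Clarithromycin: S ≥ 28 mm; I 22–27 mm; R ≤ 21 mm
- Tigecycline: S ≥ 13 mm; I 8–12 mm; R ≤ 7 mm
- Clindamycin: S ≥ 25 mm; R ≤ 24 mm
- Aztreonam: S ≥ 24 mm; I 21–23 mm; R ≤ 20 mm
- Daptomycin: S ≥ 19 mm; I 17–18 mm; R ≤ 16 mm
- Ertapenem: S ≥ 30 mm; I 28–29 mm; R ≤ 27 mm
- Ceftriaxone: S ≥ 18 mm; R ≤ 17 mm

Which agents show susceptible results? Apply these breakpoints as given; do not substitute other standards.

Clarithromycin: 23 mm is in 22–27 mm — intermediate
Tigecycline (9 mm) in 8–12 mm — intermediate
Clindamycin: 28 mm is ≥ 25 mm → S
Aztreonam: 34 mm is ≥ 24 mm — susceptible
Daptomycin 15 mm: ≤ 16 mm — R
Ertapenem 37 mm: ≥ 30 mm → susceptible
Ceftriaxone: 12 mm is ≤ 17 mm → Resistant

clindamycin, aztreonam, ertapenem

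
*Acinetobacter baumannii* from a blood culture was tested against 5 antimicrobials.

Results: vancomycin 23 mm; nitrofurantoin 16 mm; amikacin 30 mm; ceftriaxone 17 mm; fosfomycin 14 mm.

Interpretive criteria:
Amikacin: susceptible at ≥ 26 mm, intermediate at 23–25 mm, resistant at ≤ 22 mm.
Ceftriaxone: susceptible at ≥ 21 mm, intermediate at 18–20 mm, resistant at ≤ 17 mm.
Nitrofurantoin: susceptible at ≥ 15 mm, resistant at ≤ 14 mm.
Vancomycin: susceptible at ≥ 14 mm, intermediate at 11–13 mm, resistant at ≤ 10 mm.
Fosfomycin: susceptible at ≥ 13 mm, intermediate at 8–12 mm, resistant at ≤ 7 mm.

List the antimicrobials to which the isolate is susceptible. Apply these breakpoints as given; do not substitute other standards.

vancomycin, nitrofurantoin, amikacin, fosfomycin

Vancomycin (23 mm) ≥ 14 mm → susceptible
Nitrofurantoin 16 mm: ≥ 15 mm — Susceptible
Amikacin 30 mm: ≥ 26 mm — Susceptible
Ceftriaxone 17 mm: ≤ 17 mm → Resistant
Fosfomycin 14 mm: ≥ 13 mm → S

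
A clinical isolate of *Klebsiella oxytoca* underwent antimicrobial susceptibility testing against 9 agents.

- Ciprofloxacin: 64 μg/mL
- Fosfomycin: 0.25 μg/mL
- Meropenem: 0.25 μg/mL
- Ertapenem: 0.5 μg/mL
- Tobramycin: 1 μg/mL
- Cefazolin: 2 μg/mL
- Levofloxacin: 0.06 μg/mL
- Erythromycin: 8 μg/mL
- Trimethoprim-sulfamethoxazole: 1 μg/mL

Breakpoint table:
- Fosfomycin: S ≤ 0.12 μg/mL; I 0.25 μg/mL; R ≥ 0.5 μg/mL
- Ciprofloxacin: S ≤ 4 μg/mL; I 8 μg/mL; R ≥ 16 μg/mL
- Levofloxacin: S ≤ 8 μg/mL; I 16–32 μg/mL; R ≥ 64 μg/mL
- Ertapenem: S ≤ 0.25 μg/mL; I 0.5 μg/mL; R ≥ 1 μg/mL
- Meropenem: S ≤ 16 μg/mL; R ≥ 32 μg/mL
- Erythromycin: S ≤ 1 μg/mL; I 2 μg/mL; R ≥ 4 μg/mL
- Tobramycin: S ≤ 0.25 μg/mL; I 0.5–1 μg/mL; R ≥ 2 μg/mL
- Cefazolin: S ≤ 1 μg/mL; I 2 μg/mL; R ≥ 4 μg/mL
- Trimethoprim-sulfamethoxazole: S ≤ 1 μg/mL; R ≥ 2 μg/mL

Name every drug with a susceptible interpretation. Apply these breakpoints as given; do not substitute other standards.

meropenem, levofloxacin, trimethoprim-sulfamethoxazole

Ciprofloxacin: 64 μg/mL is ≥ 16 μg/mL ⇒ Resistant
Fosfomycin 0.25 μg/mL: = 0.25 μg/mL — Intermediate
Meropenem 0.25 μg/mL: ≤ 16 μg/mL ⇒ susceptible
Ertapenem: 0.5 μg/mL is = 0.5 μg/mL → intermediate
Tobramycin 1 μg/mL: in 0.5–1 μg/mL — Intermediate
Cefazolin 2 μg/mL: = 2 μg/mL — I
Levofloxacin (0.06 μg/mL) ≤ 8 μg/mL ⇒ S
Erythromycin (8 μg/mL) ≥ 4 μg/mL ⇒ Resistant
Trimethoprim-sulfamethoxazole: 1 μg/mL is ≤ 1 μg/mL → Susceptible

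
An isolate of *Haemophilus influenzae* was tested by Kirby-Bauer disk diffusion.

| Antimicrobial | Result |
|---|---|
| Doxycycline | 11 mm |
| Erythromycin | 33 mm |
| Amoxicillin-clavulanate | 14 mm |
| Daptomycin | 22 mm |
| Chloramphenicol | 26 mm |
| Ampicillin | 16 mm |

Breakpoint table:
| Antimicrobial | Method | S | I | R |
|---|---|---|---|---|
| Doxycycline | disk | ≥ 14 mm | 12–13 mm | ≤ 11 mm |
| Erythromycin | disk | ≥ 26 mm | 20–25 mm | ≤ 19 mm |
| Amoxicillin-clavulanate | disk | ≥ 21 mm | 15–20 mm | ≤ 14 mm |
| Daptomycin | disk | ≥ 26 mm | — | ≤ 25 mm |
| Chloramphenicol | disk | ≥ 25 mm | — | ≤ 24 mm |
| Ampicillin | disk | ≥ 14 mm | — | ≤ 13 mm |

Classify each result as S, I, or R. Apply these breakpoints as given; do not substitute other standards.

R, S, R, R, S, S

Doxycycline 11 mm: ≤ 11 mm ⇒ resistant
Erythromycin 33 mm: ≥ 26 mm — Susceptible
Amoxicillin-clavulanate 14 mm: ≤ 14 mm — R
Daptomycin 22 mm: ≤ 25 mm ⇒ resistant
Chloramphenicol (26 mm) ≥ 25 mm ⇒ S
Ampicillin: 16 mm is ≥ 14 mm ⇒ Susceptible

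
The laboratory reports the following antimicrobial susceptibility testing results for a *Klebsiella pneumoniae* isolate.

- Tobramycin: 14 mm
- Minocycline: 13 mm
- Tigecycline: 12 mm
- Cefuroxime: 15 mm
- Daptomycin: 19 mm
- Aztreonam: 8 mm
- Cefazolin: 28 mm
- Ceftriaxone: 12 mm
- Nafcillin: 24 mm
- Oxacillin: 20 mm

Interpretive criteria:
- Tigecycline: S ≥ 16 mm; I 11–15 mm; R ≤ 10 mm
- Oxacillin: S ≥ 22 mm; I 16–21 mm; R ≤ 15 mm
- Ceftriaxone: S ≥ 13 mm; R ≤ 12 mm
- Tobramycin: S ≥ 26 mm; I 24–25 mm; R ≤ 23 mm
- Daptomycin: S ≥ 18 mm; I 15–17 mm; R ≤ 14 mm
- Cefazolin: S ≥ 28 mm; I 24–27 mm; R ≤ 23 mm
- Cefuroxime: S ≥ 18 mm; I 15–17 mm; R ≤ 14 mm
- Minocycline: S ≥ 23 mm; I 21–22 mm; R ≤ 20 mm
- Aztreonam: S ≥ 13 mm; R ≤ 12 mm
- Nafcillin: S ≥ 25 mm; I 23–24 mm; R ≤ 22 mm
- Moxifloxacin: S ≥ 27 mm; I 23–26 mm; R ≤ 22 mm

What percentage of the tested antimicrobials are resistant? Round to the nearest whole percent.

Tobramycin (14 mm) ≤ 23 mm — resistant
Minocycline: 13 mm is ≤ 20 mm → R
Tigecycline: 12 mm is in 11–15 mm → Intermediate
Cefuroxime: 15 mm is in 15–17 mm ⇒ intermediate
Daptomycin: 19 mm is ≥ 18 mm — Susceptible
Aztreonam 8 mm: ≤ 12 mm → Resistant
Cefazolin (28 mm) ≥ 28 mm → S
Ceftriaxone (12 mm) ≤ 12 mm — Resistant
Nafcillin 24 mm: in 23–24 mm → intermediate
Oxacillin (20 mm) in 16–21 mm — intermediate
Resistant: 4/10

40%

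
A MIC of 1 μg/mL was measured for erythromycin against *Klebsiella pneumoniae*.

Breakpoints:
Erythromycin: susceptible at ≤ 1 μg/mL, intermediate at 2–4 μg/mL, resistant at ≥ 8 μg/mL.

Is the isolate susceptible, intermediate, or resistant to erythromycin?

Erythromycin (1 μg/mL) ≤ 1 μg/mL ⇒ susceptible

Susceptible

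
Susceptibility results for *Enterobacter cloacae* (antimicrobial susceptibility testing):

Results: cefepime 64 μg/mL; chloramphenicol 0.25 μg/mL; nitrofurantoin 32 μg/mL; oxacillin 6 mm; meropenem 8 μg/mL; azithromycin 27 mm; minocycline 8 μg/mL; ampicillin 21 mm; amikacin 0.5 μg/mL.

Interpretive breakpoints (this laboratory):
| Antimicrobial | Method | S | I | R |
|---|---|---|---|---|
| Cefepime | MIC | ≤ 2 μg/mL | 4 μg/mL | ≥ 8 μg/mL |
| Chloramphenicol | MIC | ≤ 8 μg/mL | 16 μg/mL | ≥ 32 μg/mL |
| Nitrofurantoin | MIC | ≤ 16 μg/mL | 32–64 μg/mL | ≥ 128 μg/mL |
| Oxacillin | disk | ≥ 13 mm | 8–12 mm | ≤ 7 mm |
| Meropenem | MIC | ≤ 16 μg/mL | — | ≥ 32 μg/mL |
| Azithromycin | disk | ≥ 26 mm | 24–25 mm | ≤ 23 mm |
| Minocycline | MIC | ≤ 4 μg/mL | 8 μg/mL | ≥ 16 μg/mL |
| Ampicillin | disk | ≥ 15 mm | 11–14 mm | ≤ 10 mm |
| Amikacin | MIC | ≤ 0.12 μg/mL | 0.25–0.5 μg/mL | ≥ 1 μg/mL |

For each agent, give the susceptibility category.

Cefepime 64 μg/mL: ≥ 8 μg/mL — R
Chloramphenicol 0.25 μg/mL: ≤ 8 μg/mL ⇒ Susceptible
Nitrofurantoin 32 μg/mL: in 32–64 μg/mL — I
Oxacillin 6 mm: ≤ 7 mm — resistant
Meropenem (8 μg/mL) ≤ 16 μg/mL ⇒ S
Azithromycin (27 mm) ≥ 26 mm — susceptible
Minocycline 8 μg/mL: = 8 μg/mL → I
Ampicillin 21 mm: ≥ 15 mm → susceptible
Amikacin 0.5 μg/mL: in 0.25–0.5 μg/mL ⇒ Intermediate

R, S, I, R, S, S, I, S, I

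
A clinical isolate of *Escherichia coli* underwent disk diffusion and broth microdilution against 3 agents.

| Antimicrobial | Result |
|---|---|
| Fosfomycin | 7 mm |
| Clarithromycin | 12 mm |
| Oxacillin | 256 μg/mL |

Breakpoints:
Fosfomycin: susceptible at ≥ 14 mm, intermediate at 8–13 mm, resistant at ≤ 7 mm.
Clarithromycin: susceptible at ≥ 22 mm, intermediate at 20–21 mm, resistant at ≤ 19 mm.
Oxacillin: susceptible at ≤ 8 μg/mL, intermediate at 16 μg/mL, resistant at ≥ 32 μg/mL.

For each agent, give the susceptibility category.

R, R, R

Fosfomycin 7 mm: ≤ 7 mm ⇒ R
Clarithromycin (12 mm) ≤ 19 mm → resistant
Oxacillin 256 μg/mL: ≥ 32 μg/mL — resistant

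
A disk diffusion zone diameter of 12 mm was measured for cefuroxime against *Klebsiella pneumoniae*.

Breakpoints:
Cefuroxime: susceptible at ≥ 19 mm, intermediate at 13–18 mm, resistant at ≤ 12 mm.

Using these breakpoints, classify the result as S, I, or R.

Cefuroxime: 12 mm is ≤ 12 mm ⇒ Resistant

Resistant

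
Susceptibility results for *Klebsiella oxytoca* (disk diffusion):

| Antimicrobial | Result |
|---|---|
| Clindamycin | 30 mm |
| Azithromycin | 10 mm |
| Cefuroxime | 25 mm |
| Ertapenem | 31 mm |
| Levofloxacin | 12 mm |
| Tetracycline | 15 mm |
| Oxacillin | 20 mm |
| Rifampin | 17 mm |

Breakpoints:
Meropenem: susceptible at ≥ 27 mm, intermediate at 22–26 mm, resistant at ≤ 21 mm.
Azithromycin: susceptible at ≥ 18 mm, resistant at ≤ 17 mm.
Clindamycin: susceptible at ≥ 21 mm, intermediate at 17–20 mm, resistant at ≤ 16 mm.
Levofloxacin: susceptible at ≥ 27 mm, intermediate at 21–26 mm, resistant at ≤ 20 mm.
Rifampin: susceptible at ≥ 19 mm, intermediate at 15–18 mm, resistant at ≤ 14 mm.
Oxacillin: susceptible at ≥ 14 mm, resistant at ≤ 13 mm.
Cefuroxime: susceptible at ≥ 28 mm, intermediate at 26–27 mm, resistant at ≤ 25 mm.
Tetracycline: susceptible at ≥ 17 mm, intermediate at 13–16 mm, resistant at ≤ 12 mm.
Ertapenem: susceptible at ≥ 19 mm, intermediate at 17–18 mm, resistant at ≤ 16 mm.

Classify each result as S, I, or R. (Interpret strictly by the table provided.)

S, R, R, S, R, I, S, I

Clindamycin (30 mm) ≥ 21 mm — susceptible
Azithromycin 10 mm: ≤ 17 mm → R
Cefuroxime 25 mm: ≤ 25 mm ⇒ resistant
Ertapenem 31 mm: ≥ 19 mm ⇒ S
Levofloxacin 12 mm: ≤ 20 mm — Resistant
Tetracycline (15 mm) in 13–16 mm ⇒ intermediate
Oxacillin 20 mm: ≥ 14 mm — susceptible
Rifampin (17 mm) in 15–18 mm → I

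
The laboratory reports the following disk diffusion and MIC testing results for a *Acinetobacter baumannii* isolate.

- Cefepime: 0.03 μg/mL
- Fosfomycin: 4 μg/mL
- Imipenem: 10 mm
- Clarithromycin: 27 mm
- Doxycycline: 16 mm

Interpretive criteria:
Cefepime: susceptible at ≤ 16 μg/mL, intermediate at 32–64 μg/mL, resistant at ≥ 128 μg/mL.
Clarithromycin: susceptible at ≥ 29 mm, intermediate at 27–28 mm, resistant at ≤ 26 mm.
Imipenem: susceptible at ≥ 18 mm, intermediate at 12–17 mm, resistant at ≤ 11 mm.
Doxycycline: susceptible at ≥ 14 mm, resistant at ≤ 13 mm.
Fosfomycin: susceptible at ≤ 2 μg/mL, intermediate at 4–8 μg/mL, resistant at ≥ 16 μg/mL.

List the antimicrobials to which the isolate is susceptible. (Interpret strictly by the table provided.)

cefepime, doxycycline

Cefepime: 0.03 μg/mL is ≤ 16 μg/mL — susceptible
Fosfomycin 4 μg/mL: in 4–8 μg/mL ⇒ I
Imipenem 10 mm: ≤ 11 mm → R
Clarithromycin: 27 mm is in 27–28 mm ⇒ intermediate
Doxycycline: 16 mm is ≥ 14 mm ⇒ Susceptible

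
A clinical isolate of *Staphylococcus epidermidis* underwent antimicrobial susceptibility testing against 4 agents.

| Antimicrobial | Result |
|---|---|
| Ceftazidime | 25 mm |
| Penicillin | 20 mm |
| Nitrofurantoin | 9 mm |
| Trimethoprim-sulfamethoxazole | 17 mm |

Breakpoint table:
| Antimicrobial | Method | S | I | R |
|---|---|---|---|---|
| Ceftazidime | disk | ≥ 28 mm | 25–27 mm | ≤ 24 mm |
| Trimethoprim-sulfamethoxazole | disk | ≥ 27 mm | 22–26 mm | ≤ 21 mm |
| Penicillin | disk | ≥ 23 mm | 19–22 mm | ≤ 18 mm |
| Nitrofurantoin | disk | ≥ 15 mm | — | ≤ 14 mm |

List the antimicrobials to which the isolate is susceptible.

none

Ceftazidime 25 mm: in 25–27 mm ⇒ Intermediate
Penicillin (20 mm) in 19–22 mm ⇒ intermediate
Nitrofurantoin (9 mm) ≤ 14 mm ⇒ Resistant
Trimethoprim-sulfamethoxazole (17 mm) ≤ 21 mm ⇒ R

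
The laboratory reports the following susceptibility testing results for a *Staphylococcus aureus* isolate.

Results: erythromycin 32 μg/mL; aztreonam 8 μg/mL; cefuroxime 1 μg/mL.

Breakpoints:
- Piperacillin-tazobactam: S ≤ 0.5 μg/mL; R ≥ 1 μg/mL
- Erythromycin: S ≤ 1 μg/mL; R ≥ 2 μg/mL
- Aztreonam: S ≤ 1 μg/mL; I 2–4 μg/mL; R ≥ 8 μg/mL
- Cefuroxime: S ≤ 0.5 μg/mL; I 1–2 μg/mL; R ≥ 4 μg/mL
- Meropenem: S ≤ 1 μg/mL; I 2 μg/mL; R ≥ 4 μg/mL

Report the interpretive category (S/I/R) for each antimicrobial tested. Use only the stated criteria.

R, R, I

Erythromycin: 32 μg/mL is ≥ 2 μg/mL ⇒ R
Aztreonam 8 μg/mL: ≥ 8 μg/mL → Resistant
Cefuroxime: 1 μg/mL is in 1–2 μg/mL ⇒ intermediate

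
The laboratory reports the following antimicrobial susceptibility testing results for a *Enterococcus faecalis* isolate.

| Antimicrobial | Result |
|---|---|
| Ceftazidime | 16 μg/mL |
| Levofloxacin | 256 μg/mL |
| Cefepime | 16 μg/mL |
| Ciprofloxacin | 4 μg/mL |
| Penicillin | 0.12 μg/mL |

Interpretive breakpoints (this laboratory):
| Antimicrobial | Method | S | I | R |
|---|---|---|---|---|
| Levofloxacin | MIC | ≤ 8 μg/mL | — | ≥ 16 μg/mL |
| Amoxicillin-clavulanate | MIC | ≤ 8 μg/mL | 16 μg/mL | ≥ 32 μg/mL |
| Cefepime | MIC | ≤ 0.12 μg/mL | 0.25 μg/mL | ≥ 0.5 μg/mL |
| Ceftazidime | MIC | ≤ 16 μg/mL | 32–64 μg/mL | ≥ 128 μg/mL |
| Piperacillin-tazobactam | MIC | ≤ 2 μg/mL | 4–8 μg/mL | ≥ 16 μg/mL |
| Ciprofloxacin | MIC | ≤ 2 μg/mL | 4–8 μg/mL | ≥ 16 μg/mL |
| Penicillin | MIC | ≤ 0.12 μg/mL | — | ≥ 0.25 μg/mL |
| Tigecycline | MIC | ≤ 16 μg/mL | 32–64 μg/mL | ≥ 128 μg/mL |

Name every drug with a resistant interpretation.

Ceftazidime (16 μg/mL) ≤ 16 μg/mL → Susceptible
Levofloxacin 256 μg/mL: ≥ 16 μg/mL ⇒ resistant
Cefepime (16 μg/mL) ≥ 0.5 μg/mL ⇒ resistant
Ciprofloxacin (4 μg/mL) in 4–8 μg/mL ⇒ intermediate
Penicillin (0.12 μg/mL) ≤ 0.12 μg/mL — susceptible

levofloxacin, cefepime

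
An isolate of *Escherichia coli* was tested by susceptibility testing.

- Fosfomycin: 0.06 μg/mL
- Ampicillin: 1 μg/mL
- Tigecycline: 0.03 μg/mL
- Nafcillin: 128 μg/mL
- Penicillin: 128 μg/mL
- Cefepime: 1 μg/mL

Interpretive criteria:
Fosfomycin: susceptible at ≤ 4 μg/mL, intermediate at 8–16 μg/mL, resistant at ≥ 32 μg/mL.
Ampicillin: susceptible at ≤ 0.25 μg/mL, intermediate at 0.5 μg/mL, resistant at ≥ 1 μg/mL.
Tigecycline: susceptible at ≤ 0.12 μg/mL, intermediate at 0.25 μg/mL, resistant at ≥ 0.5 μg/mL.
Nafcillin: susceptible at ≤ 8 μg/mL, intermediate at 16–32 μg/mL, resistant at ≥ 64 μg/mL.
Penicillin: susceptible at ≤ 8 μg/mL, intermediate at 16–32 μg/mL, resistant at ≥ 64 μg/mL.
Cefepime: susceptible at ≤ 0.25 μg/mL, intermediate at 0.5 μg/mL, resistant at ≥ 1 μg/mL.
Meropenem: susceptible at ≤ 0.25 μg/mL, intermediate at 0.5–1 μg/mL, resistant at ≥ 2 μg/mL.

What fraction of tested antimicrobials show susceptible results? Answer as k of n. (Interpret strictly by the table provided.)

2 of 6

Fosfomycin (0.06 μg/mL) ≤ 4 μg/mL → S
Ampicillin: 1 μg/mL is ≥ 1 μg/mL → R
Tigecycline 0.03 μg/mL: ≤ 0.12 μg/mL — Susceptible
Nafcillin 128 μg/mL: ≥ 64 μg/mL ⇒ Resistant
Penicillin (128 μg/mL) ≥ 64 μg/mL → R
Cefepime 1 μg/mL: ≥ 1 μg/mL — resistant
Susceptible: 2/6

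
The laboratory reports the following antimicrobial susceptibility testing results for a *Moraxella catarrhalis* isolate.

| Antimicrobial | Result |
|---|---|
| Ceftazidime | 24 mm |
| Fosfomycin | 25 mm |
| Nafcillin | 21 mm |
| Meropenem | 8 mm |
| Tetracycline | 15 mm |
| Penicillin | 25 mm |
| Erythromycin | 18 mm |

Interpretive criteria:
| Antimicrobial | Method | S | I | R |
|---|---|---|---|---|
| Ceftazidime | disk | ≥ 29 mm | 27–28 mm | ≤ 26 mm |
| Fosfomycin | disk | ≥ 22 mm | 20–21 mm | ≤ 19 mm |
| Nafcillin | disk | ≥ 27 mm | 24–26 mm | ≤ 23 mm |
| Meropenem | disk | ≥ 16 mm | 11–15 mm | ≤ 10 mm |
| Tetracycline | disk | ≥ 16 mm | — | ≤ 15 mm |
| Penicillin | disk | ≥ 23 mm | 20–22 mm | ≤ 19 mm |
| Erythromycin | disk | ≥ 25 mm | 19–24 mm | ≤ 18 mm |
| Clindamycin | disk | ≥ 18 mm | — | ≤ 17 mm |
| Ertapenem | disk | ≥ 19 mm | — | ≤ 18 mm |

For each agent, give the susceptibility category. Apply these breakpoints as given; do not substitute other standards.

Ceftazidime (24 mm) ≤ 26 mm → R
Fosfomycin: 25 mm is ≥ 22 mm ⇒ Susceptible
Nafcillin (21 mm) ≤ 23 mm → Resistant
Meropenem (8 mm) ≤ 10 mm ⇒ resistant
Tetracycline 15 mm: ≤ 15 mm — Resistant
Penicillin: 25 mm is ≥ 23 mm — susceptible
Erythromycin (18 mm) ≤ 18 mm — R

R, S, R, R, R, S, R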